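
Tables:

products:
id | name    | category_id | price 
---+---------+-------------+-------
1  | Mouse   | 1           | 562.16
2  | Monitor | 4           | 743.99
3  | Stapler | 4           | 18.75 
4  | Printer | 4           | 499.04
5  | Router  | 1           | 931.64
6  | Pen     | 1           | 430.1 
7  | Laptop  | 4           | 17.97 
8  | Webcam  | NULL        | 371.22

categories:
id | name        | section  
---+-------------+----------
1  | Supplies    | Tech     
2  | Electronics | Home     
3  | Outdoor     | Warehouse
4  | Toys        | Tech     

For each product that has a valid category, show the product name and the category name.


INNER JOIN keeps only products rows whose category_id matches an id in categories. Walk through each product:
  - product 1 (Mouse): category_id=1 -> matches Supplies
  - product 2 (Monitor): category_id=4 -> matches Toys
  - product 3 (Stapler): category_id=4 -> matches Toys
  - product 4 (Printer): category_id=4 -> matches Toys
  - product 5 (Router): category_id=1 -> matches Supplies
  - product 6 (Pen): category_id=1 -> matches Supplies
  - product 7 (Laptop): category_id=4 -> matches Toys
  - product 8 (Webcam): category_id=NULL, no match -> dropped
So 1 of 8 rows is dropped.

SQL:
SELECT a.name, b.name AS category
FROM products a
INNER JOIN categories b ON a.category_id = b.id

Result:
name    | category
--------+---------
Mouse   | Supplies
Monitor | Toys    
Stapler | Toys    
Printer | Toys    
Router  | Supplies
Pen     | Supplies
Laptop  | Toys    


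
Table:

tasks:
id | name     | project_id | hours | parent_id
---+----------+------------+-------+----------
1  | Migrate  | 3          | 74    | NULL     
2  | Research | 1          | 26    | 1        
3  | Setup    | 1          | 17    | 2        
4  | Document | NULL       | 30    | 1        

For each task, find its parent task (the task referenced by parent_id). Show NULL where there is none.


This is a self-join: tasks is joined to a second copy of itself, matching each row's parent_id to another row's id. Use LEFT JOIN so rows with parent_id=NULL are kept.
  - task 1 (Migrate): parent_id=NULL -> NULL
  - task 2 (Research): parent_id=1 -> Migrate
  - task 3 (Setup): parent_id=2 -> Research
  - task 4 (Document): parent_id=1 -> Migrate

SQL:
SELECT a.name AS item, b.name AS parent
FROM tasks a
LEFT JOIN tasks b ON a.parent_id = b.id

Result:
item     | parent  
---------+---------
Migrate  | NULL    
Research | Migrate 
Setup    | Research
Document | Migrate 


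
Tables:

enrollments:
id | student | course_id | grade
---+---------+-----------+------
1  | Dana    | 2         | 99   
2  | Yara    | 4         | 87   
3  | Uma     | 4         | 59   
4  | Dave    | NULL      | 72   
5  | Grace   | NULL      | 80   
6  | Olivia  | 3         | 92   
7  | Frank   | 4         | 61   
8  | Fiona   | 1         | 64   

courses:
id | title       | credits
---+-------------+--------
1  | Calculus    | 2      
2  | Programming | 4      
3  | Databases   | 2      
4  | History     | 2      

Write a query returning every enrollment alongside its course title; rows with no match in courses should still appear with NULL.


LEFT JOIN keeps every row from enrollments (the left table); where course_id has no match in courses, the course columns become NULL. Walk through each enrollment:
  - enrollment 1 (Dana): course_id=2 -> matches Programming
  - enrollment 2 (Yara): course_id=4 -> matches History
  - enrollment 3 (Uma): course_id=4 -> matches History
  - enrollment 4 (Dave): course_id=NULL, no match -> kept with NULL
  - enrollment 5 (Grace): course_id=NULL, no match -> kept with NULL
  - enrollment 6 (Olivia): course_id=3 -> matches Databases
  - enrollment 7 (Frank): course_id=4 -> matches History
  - enrollment 8 (Fiona): course_id=1 -> matches Calculus
All 8 rows appear; 2 have NULL course.

SQL:
SELECT a.student, b.title AS course
FROM enrollments a
LEFT JOIN courses b ON a.course_id = b.id

Result:
student | course     
--------+------------
Dana    | Programming
Yara    | History    
Uma     | History    
Dave    | NULL       
Grace   | NULL       
Olivia  | Databases  
Frank   | History    
Fiona   | Calculus   


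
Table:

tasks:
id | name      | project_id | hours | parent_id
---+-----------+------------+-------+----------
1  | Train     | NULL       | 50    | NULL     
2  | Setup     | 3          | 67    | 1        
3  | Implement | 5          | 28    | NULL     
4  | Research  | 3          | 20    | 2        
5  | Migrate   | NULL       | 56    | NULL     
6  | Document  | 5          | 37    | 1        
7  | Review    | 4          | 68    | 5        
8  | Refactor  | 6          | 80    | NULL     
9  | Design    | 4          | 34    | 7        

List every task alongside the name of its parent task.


This is a self-join: tasks is joined to a second copy of itself, matching each row's parent_id to another row's id. Use LEFT JOIN so rows with parent_id=NULL are kept.
  - task 1 (Train): parent_id=NULL -> NULL
  - task 2 (Setup): parent_id=1 -> Train
  - task 3 (Implement): parent_id=NULL -> NULL
  - task 4 (Research): parent_id=2 -> Setup
  - task 5 (Migrate): parent_id=NULL -> NULL
  - task 6 (Document): parent_id=1 -> Train
  - task 7 (Review): parent_id=5 -> Migrate
  - task 8 (Refactor): parent_id=NULL -> NULL
  - task 9 (Design): parent_id=7 -> Review

SQL:
SELECT a.name AS item, b.name AS parent
FROM tasks a
LEFT JOIN tasks b ON a.parent_id = b.id

Result:
item      | parent 
----------+--------
Train     | NULL   
Setup     | Train  
Implement | NULL   
Research  | Setup  
Migrate   | NULL   
Document  | Train  
Review    | Migrate
Refactor  | NULL   
Design    | Review 


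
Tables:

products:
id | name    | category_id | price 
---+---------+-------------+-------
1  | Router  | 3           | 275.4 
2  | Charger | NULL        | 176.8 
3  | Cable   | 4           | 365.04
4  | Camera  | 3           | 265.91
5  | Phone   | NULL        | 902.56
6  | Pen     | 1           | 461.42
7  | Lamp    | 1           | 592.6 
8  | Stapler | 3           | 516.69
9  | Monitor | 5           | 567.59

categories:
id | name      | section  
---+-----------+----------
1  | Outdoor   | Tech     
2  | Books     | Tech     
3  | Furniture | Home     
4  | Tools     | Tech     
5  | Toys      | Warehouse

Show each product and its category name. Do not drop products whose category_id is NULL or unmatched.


LEFT JOIN keeps every row from products (the left table); where category_id has no match in categories, the category columns become NULL. Walk through each product:
  - product 1 (Router): category_id=3 -> matches Furniture
  - product 2 (Charger): category_id=NULL, no match -> kept with NULL
  - product 3 (Cable): category_id=4 -> matches Tools
  - product 4 (Camera): category_id=3 -> matches Furniture
  - product 5 (Phone): category_id=NULL, no match -> kept with NULL
  - product 6 (Pen): category_id=1 -> matches Outdoor
  - product 7 (Lamp): category_id=1 -> matches Outdoor
  - product 8 (Stapler): category_id=3 -> matches Furniture
  - product 9 (Monitor): category_id=5 -> matches Toys
All 9 rows appear; 2 have NULL category.

SQL:
SELECT a.name, b.name AS category
FROM products a
LEFT JOIN categories b ON a.category_id = b.id

Result:
name    | category 
--------+----------
Router  | Furniture
Charger | NULL     
Cable   | Tools    
Camera  | Furniture
Phone   | NULL     
Pen     | Outdoor  
Lamp    | Outdoor  
Stapler | Furniture
Monitor | Toys     


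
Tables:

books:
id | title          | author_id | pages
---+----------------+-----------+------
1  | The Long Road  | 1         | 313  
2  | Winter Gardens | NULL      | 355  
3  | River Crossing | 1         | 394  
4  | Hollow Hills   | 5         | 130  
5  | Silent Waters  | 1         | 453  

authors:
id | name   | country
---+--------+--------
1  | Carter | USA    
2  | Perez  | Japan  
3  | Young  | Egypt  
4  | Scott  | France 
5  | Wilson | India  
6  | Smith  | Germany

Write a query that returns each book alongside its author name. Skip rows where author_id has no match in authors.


INNER JOIN keeps only books rows whose author_id matches an id in authors. Walk through each book:
  - book 1 (The Long Road): author_id=1 -> matches Carter
  - book 2 (Winter Gardens): author_id=NULL, no match -> dropped
  - book 3 (River Crossing): author_id=1 -> matches Carter
  - book 4 (Hollow Hills): author_id=5 -> matches Wilson
  - book 5 (Silent Waters): author_id=1 -> matches Carter
So 1 of 5 rows is dropped.

SQL:
SELECT a.title, b.name AS author
FROM books a
INNER JOIN authors b ON a.author_id = b.id

Result:
title          | author
---------------+-------
The Long Road  | Carter
River Crossing | Carter
Hollow Hills   | Wilson
Silent Waters  | Carter


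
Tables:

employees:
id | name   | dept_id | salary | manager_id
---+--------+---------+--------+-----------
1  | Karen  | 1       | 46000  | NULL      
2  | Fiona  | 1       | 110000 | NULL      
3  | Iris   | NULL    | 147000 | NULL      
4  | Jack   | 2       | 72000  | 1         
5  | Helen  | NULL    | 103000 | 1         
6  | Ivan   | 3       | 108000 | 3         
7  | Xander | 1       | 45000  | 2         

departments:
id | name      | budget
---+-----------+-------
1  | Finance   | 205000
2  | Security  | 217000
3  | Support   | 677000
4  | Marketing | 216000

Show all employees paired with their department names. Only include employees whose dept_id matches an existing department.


INNER JOIN keeps only employees rows whose dept_id matches an id in departments. Walk through each employee:
  - employee 1 (Karen): dept_id=1 -> matches Finance
  - employee 2 (Fiona): dept_id=1 -> matches Finance
  - employee 3 (Iris): dept_id=NULL, no match -> dropped
  - employee 4 (Jack): dept_id=2 -> matches Security
  - employee 5 (Helen): dept_id=NULL, no match -> dropped
  - employee 6 (Ivan): dept_id=3 -> matches Support
  - employee 7 (Xander): dept_id=1 -> matches Finance
So 2 of 7 rows are dropped.

SQL:
SELECT a.name, b.name AS department
FROM employees a
INNER JOIN departments b ON a.dept_id = b.id

Result:
name   | department
-------+-----------
Karen  | Finance   
Fiona  | Finance   
Jack   | Security  
Ivan   | Support   
Xander | Finance   


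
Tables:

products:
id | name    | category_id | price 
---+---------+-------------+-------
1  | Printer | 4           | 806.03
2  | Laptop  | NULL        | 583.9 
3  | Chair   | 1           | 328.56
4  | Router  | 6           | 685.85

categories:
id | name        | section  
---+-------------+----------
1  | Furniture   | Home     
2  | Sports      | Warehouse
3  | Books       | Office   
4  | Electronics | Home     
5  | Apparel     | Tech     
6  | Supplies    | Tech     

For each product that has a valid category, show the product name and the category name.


INNER JOIN keeps only products rows whose category_id matches an id in categories. Walk through each product:
  - product 1 (Printer): category_id=4 -> matches Electronics
  - product 2 (Laptop): category_id=NULL, no match -> dropped
  - product 3 (Chair): category_id=1 -> matches Furniture
  - product 4 (Router): category_id=6 -> matches Supplies
So 1 of 4 rows is dropped.

SQL:
SELECT a.name, b.name AS category
FROM products a
INNER JOIN categories b ON a.category_id = b.id

Result:
name    | category   
--------+------------
Printer | Electronics
Chair   | Furniture  
Router  | Supplies   


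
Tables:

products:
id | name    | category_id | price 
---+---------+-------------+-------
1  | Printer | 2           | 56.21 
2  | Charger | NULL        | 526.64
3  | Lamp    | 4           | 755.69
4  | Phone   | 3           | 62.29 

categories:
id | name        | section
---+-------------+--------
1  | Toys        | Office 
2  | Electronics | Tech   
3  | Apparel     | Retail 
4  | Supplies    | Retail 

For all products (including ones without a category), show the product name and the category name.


LEFT JOIN keeps every row from products (the left table); where category_id has no match in categories, the category columns become NULL. Walk through each product:
  - product 1 (Printer): category_id=2 -> matches Electronics
  - product 2 (Charger): category_id=NULL, no match -> kept with NULL
  - product 3 (Lamp): category_id=4 -> matches Supplies
  - product 4 (Phone): category_id=3 -> matches Apparel
All 4 rows appear; 1 has NULL category.

SQL:
SELECT a.name, b.name AS category
FROM products a
LEFT JOIN categories b ON a.category_id = b.id

Result:
name    | category   
--------+------------
Printer | Electronics
Charger | NULL       
Lamp    | Supplies   
Phone   | Apparel    


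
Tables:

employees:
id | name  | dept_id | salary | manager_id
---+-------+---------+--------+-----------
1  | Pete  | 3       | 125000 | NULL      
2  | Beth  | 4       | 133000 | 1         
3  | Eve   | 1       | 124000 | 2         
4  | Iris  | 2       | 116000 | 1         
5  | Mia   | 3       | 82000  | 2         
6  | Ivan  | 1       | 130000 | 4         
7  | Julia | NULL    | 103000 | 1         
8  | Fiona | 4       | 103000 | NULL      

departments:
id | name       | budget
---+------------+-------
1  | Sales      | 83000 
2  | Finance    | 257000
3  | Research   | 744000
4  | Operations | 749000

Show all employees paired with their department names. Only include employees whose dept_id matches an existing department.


INNER JOIN keeps only employees rows whose dept_id matches an id in departments. Walk through each employee:
  - employee 1 (Pete): dept_id=3 -> matches Research
  - employee 2 (Beth): dept_id=4 -> matches Operations
  - employee 3 (Eve): dept_id=1 -> matches Sales
  - employee 4 (Iris): dept_id=2 -> matches Finance
  - employee 5 (Mia): dept_id=3 -> matches Research
  - employee 6 (Ivan): dept_id=1 -> matches Sales
  - employee 7 (Julia): dept_id=NULL, no match -> dropped
  - employee 8 (Fiona): dept_id=4 -> matches Operations
So 1 of 8 rows is dropped.

SQL:
SELECT a.name, b.name AS department
FROM employees a
INNER JOIN departments b ON a.dept_id = b.id

Result:
name  | department
------+-----------
Pete  | Research  
Beth  | Operations
Eve   | Sales     
Iris  | Finance   
Mia   | Research  
Ivan  | Sales     
Fiona | Operations


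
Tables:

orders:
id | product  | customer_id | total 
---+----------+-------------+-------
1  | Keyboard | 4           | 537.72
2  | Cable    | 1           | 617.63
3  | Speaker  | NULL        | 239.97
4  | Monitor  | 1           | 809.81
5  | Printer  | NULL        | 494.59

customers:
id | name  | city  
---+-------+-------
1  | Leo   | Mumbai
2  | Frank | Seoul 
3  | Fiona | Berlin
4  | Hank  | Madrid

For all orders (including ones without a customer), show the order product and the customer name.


LEFT JOIN keeps every row from orders (the left table); where customer_id has no match in customers, the customer columns become NULL. Walk through each order:
  - order 1 (Keyboard): customer_id=4 -> matches Hank
  - order 2 (Cable): customer_id=1 -> matches Leo
  - order 3 (Speaker): customer_id=NULL, no match -> kept with NULL
  - order 4 (Monitor): customer_id=1 -> matches Leo
  - order 5 (Printer): customer_id=NULL, no match -> kept with NULL
All 5 rows appear; 2 have NULL customer.

SQL:
SELECT a.product, b.name AS customer
FROM orders a
LEFT JOIN customers b ON a.customer_id = b.id

Result:
product  | customer
---------+---------
Keyboard | Hank    
Cable    | Leo     
Speaker  | NULL    
Monitor  | Leo     
Printer  | NULL    


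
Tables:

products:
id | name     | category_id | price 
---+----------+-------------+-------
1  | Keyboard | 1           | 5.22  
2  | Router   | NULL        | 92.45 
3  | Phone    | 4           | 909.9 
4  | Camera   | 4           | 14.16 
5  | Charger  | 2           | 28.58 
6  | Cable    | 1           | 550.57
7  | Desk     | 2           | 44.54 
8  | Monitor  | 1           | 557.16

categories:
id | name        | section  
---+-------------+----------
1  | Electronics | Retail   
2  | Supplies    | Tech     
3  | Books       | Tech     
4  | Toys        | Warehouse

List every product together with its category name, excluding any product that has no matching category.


INNER JOIN keeps only products rows whose category_id matches an id in categories. Walk through each product:
  - product 1 (Keyboard): category_id=1 -> matches Electronics
  - product 2 (Router): category_id=NULL, no match -> dropped
  - product 3 (Phone): category_id=4 -> matches Toys
  - product 4 (Camera): category_id=4 -> matches Toys
  - product 5 (Charger): category_id=2 -> matches Supplies
  - product 6 (Cable): category_id=1 -> matches Electronics
  - product 7 (Desk): category_id=2 -> matches Supplies
  - product 8 (Monitor): category_id=1 -> matches Electronics
So 1 of 8 rows is dropped.

SQL:
SELECT a.name, b.name AS category
FROM products a
INNER JOIN categories b ON a.category_id = b.id

Result:
name     | category   
---------+------------
Keyboard | Electronics
Phone    | Toys       
Camera   | Toys       
Charger  | Supplies   
Cable    | Electronics
Desk     | Supplies   
Monitor  | Electronics


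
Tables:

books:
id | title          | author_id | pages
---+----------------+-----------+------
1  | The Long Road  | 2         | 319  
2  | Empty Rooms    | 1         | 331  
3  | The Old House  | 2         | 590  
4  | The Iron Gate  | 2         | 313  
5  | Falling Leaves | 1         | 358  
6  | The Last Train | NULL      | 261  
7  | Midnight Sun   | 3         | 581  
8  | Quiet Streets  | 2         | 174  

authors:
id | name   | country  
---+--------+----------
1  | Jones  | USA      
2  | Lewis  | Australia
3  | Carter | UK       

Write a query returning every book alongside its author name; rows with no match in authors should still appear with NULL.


LEFT JOIN keeps every row from books (the left table); where author_id has no match in authors, the author columns become NULL. Walk through each book:
  - book 1 (The Long Road): author_id=2 -> matches Lewis
  - book 2 (Empty Rooms): author_id=1 -> matches Jones
  - book 3 (The Old House): author_id=2 -> matches Lewis
  - book 4 (The Iron Gate): author_id=2 -> matches Lewis
  - book 5 (Falling Leaves): author_id=1 -> matches Jones
  - book 6 (The Last Train): author_id=NULL, no match -> kept with NULL
  - book 7 (Midnight Sun): author_id=3 -> matches Carter
  - book 8 (Quiet Streets): author_id=2 -> matches Lewis
All 8 rows appear; 1 has NULL author.

SQL:
SELECT a.title, b.name AS author
FROM books a
LEFT JOIN authors b ON a.author_id = b.id

Result:
title          | author
---------------+-------
The Long Road  | Lewis 
Empty Rooms    | Jones 
The Old House  | Lewis 
The Iron Gate  | Lewis 
Falling Leaves | Jones 
The Last Train | NULL  
Midnight Sun   | Carter
Quiet Streets  | Lewis 


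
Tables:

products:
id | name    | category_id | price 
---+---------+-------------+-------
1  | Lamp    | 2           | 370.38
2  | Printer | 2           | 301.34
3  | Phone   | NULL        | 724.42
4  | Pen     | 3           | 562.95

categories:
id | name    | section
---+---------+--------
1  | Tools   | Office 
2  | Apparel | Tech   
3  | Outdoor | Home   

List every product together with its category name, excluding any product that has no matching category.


INNER JOIN keeps only products rows whose category_id matches an id in categories. Walk through each product:
  - product 1 (Lamp): category_id=2 -> matches Apparel
  - product 2 (Printer): category_id=2 -> matches Apparel
  - product 3 (Phone): category_id=NULL, no match -> dropped
  - product 4 (Pen): category_id=3 -> matches Outdoor
So 1 of 4 rows is dropped.

SQL:
SELECT a.name, b.name AS category
FROM products a
INNER JOIN categories b ON a.category_id = b.id

Result:
name    | category
--------+---------
Lamp    | Apparel 
Printer | Apparel 
Pen     | Outdoor 


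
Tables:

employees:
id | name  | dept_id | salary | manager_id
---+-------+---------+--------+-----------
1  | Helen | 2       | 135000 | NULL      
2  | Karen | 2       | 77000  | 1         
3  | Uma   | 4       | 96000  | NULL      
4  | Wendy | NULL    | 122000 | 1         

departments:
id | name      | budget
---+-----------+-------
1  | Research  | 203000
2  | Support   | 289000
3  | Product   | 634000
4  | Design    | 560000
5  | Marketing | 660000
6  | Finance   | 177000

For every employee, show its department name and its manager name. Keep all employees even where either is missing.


Two LEFT JOINs from the same base table employees: one to departments via dept_id, one to employees itself via manager_id. Both are LEFT so every employee is preserved.
Match against departments:
  - employee 1 (Helen): dept_id=2 -> matches Support
  - employee 2 (Karen): dept_id=2 -> matches Support
  - employee 3 (Uma): dept_id=4 -> matches Design
  - employee 4 (Wendy): dept_id=NULL, no match -> kept with NULL
Match against employees (self):
  - employee 1 (Helen): manager_id=NULL -> NULL
  - employee 2 (Karen): manager_id=1 -> Helen
  - employee 3 (Uma): manager_id=NULL -> NULL
  - employee 4 (Wendy): manager_id=1 -> Helen

SQL:
SELECT a.name, b.name AS department, c.name AS manager
FROM employees a
LEFT JOIN departments b ON a.dept_id = b.id
LEFT JOIN employees c ON a.manager_id = c.id

Result:
name  | department | manager
------+------------+--------
Helen | Support    | NULL   
Karen | Support    | Helen  
Uma   | Design     | NULL   
Wendy | NULL       | Helen  


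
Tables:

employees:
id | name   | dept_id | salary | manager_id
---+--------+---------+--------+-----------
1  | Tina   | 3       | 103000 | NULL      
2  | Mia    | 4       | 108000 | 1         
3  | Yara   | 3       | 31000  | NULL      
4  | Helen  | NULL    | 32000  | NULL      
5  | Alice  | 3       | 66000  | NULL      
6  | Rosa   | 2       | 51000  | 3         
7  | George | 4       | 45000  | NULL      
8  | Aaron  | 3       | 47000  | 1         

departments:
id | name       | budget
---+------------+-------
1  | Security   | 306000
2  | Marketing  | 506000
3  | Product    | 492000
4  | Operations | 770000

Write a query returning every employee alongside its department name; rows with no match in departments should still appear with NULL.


LEFT JOIN keeps every row from employees (the left table); where dept_id has no match in departments, the department columns become NULL. Walk through each employee:
  - employee 1 (Tina): dept_id=3 -> matches Product
  - employee 2 (Mia): dept_id=4 -> matches Operations
  - employee 3 (Yara): dept_id=3 -> matches Product
  - employee 4 (Helen): dept_id=NULL, no match -> kept with NULL
  - employee 5 (Alice): dept_id=3 -> matches Product
  - employee 6 (Rosa): dept_id=2 -> matches Marketing
  - employee 7 (George): dept_id=4 -> matches Operations
  - employee 8 (Aaron): dept_id=3 -> matches Product
All 8 rows appear; 1 has NULL department.

SQL:
SELECT a.name, b.name AS department
FROM employees a
LEFT JOIN departments b ON a.dept_id = b.id

Result:
name   | department
-------+-----------
Tina   | Product   
Mia    | Operations
Yara   | Product   
Helen  | NULL      
Alice  | Product   
Rosa   | Marketing 
George | Operations
Aaron  | Product   


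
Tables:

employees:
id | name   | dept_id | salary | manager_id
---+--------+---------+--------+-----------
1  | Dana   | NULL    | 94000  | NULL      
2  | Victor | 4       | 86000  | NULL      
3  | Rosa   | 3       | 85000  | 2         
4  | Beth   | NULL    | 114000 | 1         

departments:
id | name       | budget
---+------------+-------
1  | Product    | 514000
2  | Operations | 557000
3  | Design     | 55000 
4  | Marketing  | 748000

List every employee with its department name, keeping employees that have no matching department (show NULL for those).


LEFT JOIN keeps every row from employees (the left table); where dept_id has no match in departments, the department columns become NULL. Walk through each employee:
  - employee 1 (Dana): dept_id=NULL, no match -> kept with NULL
  - employee 2 (Victor): dept_id=4 -> matches Marketing
  - employee 3 (Rosa): dept_id=3 -> matches Design
  - employee 4 (Beth): dept_id=NULL, no match -> kept with NULL
All 4 rows appear; 2 have NULL department.

SQL:
SELECT a.name, b.name AS department
FROM employees a
LEFT JOIN departments b ON a.dept_id = b.id

Result:
name   | department
-------+-----------
Dana   | NULL      
Victor | Marketing 
Rosa   | Design    
Beth   | NULL      


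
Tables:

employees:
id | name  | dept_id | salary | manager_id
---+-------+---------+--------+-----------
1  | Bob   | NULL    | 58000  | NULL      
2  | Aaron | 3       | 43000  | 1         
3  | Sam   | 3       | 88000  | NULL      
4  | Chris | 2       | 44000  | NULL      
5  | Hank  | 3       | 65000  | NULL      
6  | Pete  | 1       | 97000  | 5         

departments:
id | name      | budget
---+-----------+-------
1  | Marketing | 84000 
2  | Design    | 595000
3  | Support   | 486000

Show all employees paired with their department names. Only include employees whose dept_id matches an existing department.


INNER JOIN keeps only employees rows whose dept_id matches an id in departments. Walk through each employee:
  - employee 1 (Bob): dept_id=NULL, no match -> dropped
  - employee 2 (Aaron): dept_id=3 -> matches Support
  - employee 3 (Sam): dept_id=3 -> matches Support
  - employee 4 (Chris): dept_id=2 -> matches Design
  - employee 5 (Hank): dept_id=3 -> matches Support
  - employee 6 (Pete): dept_id=1 -> matches Marketing
So 1 of 6 rows is dropped.

SQL:
SELECT a.name, b.name AS department
FROM employees a
INNER JOIN departments b ON a.dept_id = b.id

Result:
name  | department
------+-----------
Aaron | Support   
Sam   | Support   
Chris | Design    
Hank  | Support   
Pete  | Marketing 


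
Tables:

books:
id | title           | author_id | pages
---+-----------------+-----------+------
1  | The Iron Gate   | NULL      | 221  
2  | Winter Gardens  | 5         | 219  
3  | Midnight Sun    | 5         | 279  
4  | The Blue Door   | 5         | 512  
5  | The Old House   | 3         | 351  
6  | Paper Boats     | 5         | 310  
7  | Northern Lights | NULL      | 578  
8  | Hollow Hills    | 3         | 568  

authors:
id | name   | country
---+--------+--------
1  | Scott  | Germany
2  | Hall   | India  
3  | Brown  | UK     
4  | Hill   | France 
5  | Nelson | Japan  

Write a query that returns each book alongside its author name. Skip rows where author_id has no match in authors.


INNER JOIN keeps only books rows whose author_id matches an id in authors. Walk through each book:
  - book 1 (The Iron Gate): author_id=NULL, no match -> dropped
  - book 2 (Winter Gardens): author_id=5 -> matches Nelson
  - book 3 (Midnight Sun): author_id=5 -> matches Nelson
  - book 4 (The Blue Door): author_id=5 -> matches Nelson
  - book 5 (The Old House): author_id=3 -> matches Brown
  - book 6 (Paper Boats): author_id=5 -> matches Nelson
  - book 7 (Northern Lights): author_id=NULL, no match -> dropped
  - book 8 (Hollow Hills): author_id=3 -> matches Brown
So 2 of 8 rows are dropped.

SQL:
SELECT a.title, b.name AS author
FROM books a
INNER JOIN authors b ON a.author_id = b.id

Result:
title          | author
---------------+-------
Winter Gardens | Nelson
Midnight Sun   | Nelson
The Blue Door  | Nelson
The Old House  | Brown 
Paper Boats    | Nelson
Hollow Hills   | Brown 


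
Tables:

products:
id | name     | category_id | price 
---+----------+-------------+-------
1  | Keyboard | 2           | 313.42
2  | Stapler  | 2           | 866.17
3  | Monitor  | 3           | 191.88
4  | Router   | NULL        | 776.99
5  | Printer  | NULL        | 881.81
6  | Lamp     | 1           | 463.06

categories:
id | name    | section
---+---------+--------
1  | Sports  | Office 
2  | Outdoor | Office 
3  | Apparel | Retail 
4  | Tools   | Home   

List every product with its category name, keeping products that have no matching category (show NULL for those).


LEFT JOIN keeps every row from products (the left table); where category_id has no match in categories, the category columns become NULL. Walk through each product:
  - product 1 (Keyboard): category_id=2 -> matches Outdoor
  - product 2 (Stapler): category_id=2 -> matches Outdoor
  - product 3 (Monitor): category_id=3 -> matches Apparel
  - product 4 (Router): category_id=NULL, no match -> kept with NULL
  - product 5 (Printer): category_id=NULL, no match -> kept with NULL
  - product 6 (Lamp): category_id=1 -> matches Sports
All 6 rows appear; 2 have NULL category.

SQL:
SELECT a.name, b.name AS category
FROM products a
LEFT JOIN categories b ON a.category_id = b.id

Result:
name     | category
---------+---------
Keyboard | Outdoor 
Stapler  | Outdoor 
Monitor  | Apparel 
Router   | NULL    
Printer  | NULL    
Lamp     | Sports  


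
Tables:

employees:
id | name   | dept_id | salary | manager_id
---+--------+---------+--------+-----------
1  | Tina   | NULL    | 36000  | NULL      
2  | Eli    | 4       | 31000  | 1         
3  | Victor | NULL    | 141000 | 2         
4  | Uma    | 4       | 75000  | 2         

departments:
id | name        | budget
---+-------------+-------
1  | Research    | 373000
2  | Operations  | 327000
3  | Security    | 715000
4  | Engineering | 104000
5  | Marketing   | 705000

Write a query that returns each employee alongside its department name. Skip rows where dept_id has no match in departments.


INNER JOIN keeps only employees rows whose dept_id matches an id in departments. Walk through each employee:
  - employee 1 (Tina): dept_id=NULL, no match -> dropped
  - employee 2 (Eli): dept_id=4 -> matches Engineering
  - employee 3 (Victor): dept_id=NULL, no match -> dropped
  - employee 4 (Uma): dept_id=4 -> matches Engineering
So 2 of 4 rows are dropped.

SQL:
SELECT a.name, b.name AS department
FROM employees a
INNER JOIN departments b ON a.dept_id = b.id

Result:
name | department 
-----+------------
Eli  | Engineering
Uma  | Engineering


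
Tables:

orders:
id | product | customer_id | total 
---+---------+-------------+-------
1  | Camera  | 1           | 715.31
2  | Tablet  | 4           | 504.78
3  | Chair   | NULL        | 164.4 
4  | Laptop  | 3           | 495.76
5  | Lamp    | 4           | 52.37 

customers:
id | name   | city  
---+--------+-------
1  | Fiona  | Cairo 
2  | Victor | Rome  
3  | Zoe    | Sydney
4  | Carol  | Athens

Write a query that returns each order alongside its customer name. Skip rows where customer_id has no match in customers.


INNER JOIN keeps only orders rows whose customer_id matches an id in customers. Walk through each order:
  - order 1 (Camera): customer_id=1 -> matches Fiona
  - order 2 (Tablet): customer_id=4 -> matches Carol
  - order 3 (Chair): customer_id=NULL, no match -> dropped
  - order 4 (Laptop): customer_id=3 -> matches Zoe
  - order 5 (Lamp): customer_id=4 -> matches Carol
So 1 of 5 rows is dropped.

SQL:
SELECT a.product, b.name AS customer
FROM orders a
INNER JOIN customers b ON a.customer_id = b.id

Result:
product | customer
--------+---------
Camera  | Fiona   
Tablet  | Carol   
Laptop  | Zoe     
Lamp    | Carol   


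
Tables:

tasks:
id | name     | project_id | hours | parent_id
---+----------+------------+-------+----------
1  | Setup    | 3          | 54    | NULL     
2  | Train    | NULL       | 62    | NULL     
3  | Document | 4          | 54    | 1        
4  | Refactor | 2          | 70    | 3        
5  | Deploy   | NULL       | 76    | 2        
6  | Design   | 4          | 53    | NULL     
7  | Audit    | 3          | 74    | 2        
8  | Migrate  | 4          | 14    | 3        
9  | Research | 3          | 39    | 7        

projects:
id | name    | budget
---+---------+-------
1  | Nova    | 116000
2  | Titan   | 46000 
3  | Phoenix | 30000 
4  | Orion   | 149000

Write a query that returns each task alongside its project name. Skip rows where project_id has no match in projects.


INNER JOIN keeps only tasks rows whose project_id matches an id in projects. Walk through each task:
  - task 1 (Setup): project_id=3 -> matches Phoenix
  - task 2 (Train): project_id=NULL, no match -> dropped
  - task 3 (Document): project_id=4 -> matches Orion
  - task 4 (Refactor): project_id=2 -> matches Titan
  - task 5 (Deploy): project_id=NULL, no match -> dropped
  - task 6 (Design): project_id=4 -> matches Orion
  - task 7 (Audit): project_id=3 -> matches Phoenix
  - task 8 (Migrate): project_id=4 -> matches Orion
  - task 9 (Research): project_id=3 -> matches Phoenix
So 2 of 9 rows are dropped.

SQL:
SELECT a.name, b.name AS project
FROM tasks a
INNER JOIN projects b ON a.project_id = b.id

Result:
name     | project
---------+--------
Setup    | Phoenix
Document | Orion  
Refactor | Titan  
Design   | Orion  
Audit    | Phoenix
Migrate  | Orion  
Research | Phoenix


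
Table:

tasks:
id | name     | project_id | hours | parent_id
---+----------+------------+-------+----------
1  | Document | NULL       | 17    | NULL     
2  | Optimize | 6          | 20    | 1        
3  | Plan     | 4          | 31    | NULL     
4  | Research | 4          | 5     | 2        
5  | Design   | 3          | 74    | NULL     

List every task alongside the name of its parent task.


This is a self-join: tasks is joined to a second copy of itself, matching each row's parent_id to another row's id. Use LEFT JOIN so rows with parent_id=NULL are kept.
  - task 1 (Document): parent_id=NULL -> NULL
  - task 2 (Optimize): parent_id=1 -> Document
  - task 3 (Plan): parent_id=NULL -> NULL
  - task 4 (Research): parent_id=2 -> Optimize
  - task 5 (Design): parent_id=NULL -> NULL

SQL:
SELECT a.name AS item, b.name AS parent
FROM tasks a
LEFT JOIN tasks b ON a.parent_id = b.id

Result:
item     | parent  
---------+---------
Document | NULL    
Optimize | Document
Plan     | NULL    
Research | Optimize
Design   | NULL    


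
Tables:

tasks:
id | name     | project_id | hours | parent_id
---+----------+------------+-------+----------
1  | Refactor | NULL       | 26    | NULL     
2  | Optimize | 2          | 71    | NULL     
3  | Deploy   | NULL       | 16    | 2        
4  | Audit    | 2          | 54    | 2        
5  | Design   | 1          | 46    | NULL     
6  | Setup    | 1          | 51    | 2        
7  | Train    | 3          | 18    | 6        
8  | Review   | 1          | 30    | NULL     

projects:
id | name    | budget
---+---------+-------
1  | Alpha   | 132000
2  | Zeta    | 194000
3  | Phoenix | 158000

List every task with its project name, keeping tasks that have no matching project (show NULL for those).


LEFT JOIN keeps every row from tasks (the left table); where project_id has no match in projects, the project columns become NULL. Walk through each task:
  - task 1 (Refactor): project_id=NULL, no match -> kept with NULL
  - task 2 (Optimize): project_id=2 -> matches Zeta
  - task 3 (Deploy): project_id=NULL, no match -> kept with NULL
  - task 4 (Audit): project_id=2 -> matches Zeta
  - task 5 (Design): project_id=1 -> matches Alpha
  - task 6 (Setup): project_id=1 -> matches Alpha
  - task 7 (Train): project_id=3 -> matches Phoenix
  - task 8 (Review): project_id=1 -> matches Alpha
All 8 rows appear; 2 have NULL project.

SQL:
SELECT a.name, b.name AS project
FROM tasks a
LEFT JOIN projects b ON a.project_id = b.id

Result:
name     | project
---------+--------
Refactor | NULL   
Optimize | Zeta   
Deploy   | NULL   
Audit    | Zeta   
Design   | Alpha  
Setup    | Alpha  
Train    | Phoenix
Review   | Alpha  


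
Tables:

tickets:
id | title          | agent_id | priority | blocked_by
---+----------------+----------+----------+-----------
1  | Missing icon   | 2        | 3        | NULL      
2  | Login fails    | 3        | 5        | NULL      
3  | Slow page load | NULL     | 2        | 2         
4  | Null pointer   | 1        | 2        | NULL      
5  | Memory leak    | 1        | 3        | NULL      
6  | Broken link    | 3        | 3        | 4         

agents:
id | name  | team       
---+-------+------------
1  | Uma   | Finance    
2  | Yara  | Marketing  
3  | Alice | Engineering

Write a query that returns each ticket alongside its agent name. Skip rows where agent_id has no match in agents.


INNER JOIN keeps only tickets rows whose agent_id matches an id in agents. Walk through each ticket:
  - ticket 1 (Missing icon): agent_id=2 -> matches Yara
  - ticket 2 (Login fails): agent_id=3 -> matches Alice
  - ticket 3 (Slow page load): agent_id=NULL, no match -> dropped
  - ticket 4 (Null pointer): agent_id=1 -> matches Uma
  - ticket 5 (Memory leak): agent_id=1 -> matches Uma
  - ticket 6 (Broken link): agent_id=3 -> matches Alice
So 1 of 6 rows is dropped.

SQL:
SELECT a.title, b.name AS agent
FROM tickets a
INNER JOIN agents b ON a.agent_id = b.id

Result:
title        | agent
-------------+------
Missing icon | Yara 
Login fails  | Alice
Null pointer | Uma  
Memory leak  | Uma  
Broken link  | Alice


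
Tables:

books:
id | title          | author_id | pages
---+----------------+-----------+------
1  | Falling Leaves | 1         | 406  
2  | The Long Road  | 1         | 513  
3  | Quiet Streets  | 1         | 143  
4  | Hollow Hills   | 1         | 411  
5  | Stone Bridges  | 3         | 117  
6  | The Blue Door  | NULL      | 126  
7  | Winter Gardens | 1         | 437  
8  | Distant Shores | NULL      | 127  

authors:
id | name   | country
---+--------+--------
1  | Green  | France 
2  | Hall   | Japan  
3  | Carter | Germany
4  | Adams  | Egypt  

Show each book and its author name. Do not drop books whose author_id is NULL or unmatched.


LEFT JOIN keeps every row from books (the left table); where author_id has no match in authors, the author columns become NULL. Walk through each book:
  - book 1 (Falling Leaves): author_id=1 -> matches Green
  - book 2 (The Long Road): author_id=1 -> matches Green
  - book 3 (Quiet Streets): author_id=1 -> matches Green
  - book 4 (Hollow Hills): author_id=1 -> matches Green
  - book 5 (Stone Bridges): author_id=3 -> matches Carter
  - book 6 (The Blue Door): author_id=NULL, no match -> kept with NULL
  - book 7 (Winter Gardens): author_id=1 -> matches Green
  - book 8 (Distant Shores): author_id=NULL, no match -> kept with NULL
All 8 rows appear; 2 have NULL author.

SQL:
SELECT a.title, b.name AS author
FROM books a
LEFT JOIN authors b ON a.author_id = b.id

Result:
title          | author
---------------+-------
Falling Leaves | Green 
The Long Road  | Green 
Quiet Streets  | Green 
Hollow Hills   | Green 
Stone Bridges  | Carter
The Blue Door  | NULL  
Winter Gardens | Green 
Distant Shores | NULL  


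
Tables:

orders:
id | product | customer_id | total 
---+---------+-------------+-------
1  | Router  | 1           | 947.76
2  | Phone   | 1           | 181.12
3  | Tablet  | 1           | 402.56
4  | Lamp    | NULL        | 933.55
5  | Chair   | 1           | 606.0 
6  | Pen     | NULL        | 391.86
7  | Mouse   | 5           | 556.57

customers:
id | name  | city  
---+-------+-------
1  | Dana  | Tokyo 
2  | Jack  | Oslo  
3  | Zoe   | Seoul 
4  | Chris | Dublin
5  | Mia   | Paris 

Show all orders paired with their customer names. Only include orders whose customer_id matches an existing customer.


INNER JOIN keeps only orders rows whose customer_id matches an id in customers. Walk through each order:
  - order 1 (Router): customer_id=1 -> matches Dana
  - order 2 (Phone): customer_id=1 -> matches Dana
  - order 3 (Tablet): customer_id=1 -> matches Dana
  - order 4 (Lamp): customer_id=NULL, no match -> dropped
  - order 5 (Chair): customer_id=1 -> matches Dana
  - order 6 (Pen): customer_id=NULL, no match -> dropped
  - order 7 (Mouse): customer_id=5 -> matches Mia
So 2 of 7 rows are dropped.

SQL:
SELECT a.product, b.name AS customer
FROM orders a
INNER JOIN customers b ON a.customer_id = b.id

Result:
product | customer
--------+---------
Router  | Dana    
Phone   | Dana    
Tablet  | Dana    
Chair   | Dana    
Mouse   | Mia     


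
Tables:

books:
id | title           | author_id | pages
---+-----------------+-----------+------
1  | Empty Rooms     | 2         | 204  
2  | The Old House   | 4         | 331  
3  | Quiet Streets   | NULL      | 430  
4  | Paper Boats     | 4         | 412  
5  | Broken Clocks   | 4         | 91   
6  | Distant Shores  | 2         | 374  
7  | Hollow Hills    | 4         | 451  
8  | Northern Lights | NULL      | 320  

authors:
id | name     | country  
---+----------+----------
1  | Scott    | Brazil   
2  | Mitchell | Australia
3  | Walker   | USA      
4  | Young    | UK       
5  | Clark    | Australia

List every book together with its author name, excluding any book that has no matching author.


INNER JOIN keeps only books rows whose author_id matches an id in authors. Walk through each book:
  - book 1 (Empty Rooms): author_id=2 -> matches Mitchell
  - book 2 (The Old House): author_id=4 -> matches Young
  - book 3 (Quiet Streets): author_id=NULL, no match -> dropped
  - book 4 (Paper Boats): author_id=4 -> matches Young
  - book 5 (Broken Clocks): author_id=4 -> matches Young
  - book 6 (Distant Shores): author_id=2 -> matches Mitchell
  - book 7 (Hollow Hills): author_id=4 -> matches Young
  - book 8 (Northern Lights): author_id=NULL, no match -> dropped
So 2 of 8 rows are dropped.

SQL:
SELECT a.title, b.name AS author
FROM books a
INNER JOIN authors b ON a.author_id = b.id

Result:
title          | author  
---------------+---------
Empty Rooms    | Mitchell
The Old House  | Young   
Paper Boats    | Young   
Broken Clocks  | Young   
Distant Shores | Mitchell
Hollow Hills   | Young   
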